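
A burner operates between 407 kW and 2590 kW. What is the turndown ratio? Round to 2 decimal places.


TDR = Q_max / Q_min
TDR = 2590 / 407 = 6.36


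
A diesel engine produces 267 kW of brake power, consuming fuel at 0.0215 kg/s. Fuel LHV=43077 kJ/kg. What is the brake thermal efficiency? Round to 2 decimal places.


eta_BTE = (BP / (mf * LHV)) * 100
Denominator = 0.0215 * 43077 = 926.1555 kW
eta_BTE = (267 / 926.1555) * 100 = 28.83%


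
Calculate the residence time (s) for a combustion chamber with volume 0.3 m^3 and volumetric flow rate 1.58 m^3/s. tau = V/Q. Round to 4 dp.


tau = V / Q_flow
tau = 0.3 / 1.58 = 0.1899 s


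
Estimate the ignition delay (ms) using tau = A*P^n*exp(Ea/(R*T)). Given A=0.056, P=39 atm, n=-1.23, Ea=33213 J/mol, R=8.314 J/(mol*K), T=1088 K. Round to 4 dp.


tau = A * P^n * exp(Ea/(R*T))
P^n = 39^(-1.23) = 0.01104055
Ea/(R*T) = 33213/(8.314*1088) = 3.671717
exp(Ea/(R*T)) = 39.319356
tau = 0.056 * 0.01104055 * 39.319356 = 0.0243 ms


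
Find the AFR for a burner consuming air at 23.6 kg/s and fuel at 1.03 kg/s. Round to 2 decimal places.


AFR = m_air / m_fuel
AFR = 23.6 / 1.03 = 22.91


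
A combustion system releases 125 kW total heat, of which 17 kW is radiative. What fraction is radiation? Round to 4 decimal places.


f_rad = Q_rad / Q_total
f_rad = 17 / 125 = 0.1360


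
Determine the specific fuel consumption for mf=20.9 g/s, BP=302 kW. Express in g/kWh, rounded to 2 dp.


SFC = (mf / BP) * 3600
Rate = 20.9 / 302 = 0.069205 g/(s*kW)
SFC = 0.069205 * 3600 = 249.14 g/kWh


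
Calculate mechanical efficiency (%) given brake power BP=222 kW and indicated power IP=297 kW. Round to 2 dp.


eta_mech = (BP / IP) * 100
Ratio = 222 / 297 = 0.7475
eta_mech = 0.7475 * 100 = 74.75%


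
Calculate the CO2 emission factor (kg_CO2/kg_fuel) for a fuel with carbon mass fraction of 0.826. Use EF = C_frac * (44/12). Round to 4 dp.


EF = C_frac * (M_CO2 / M_C)
EF = 0.826 * (44/12)
EF = 0.826 * 3.666667 = 3.0287 kg_CO2/kg_fuel


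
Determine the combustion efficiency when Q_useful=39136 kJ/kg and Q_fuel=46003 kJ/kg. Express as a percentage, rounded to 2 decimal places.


Efficiency = (Q_useful / Q_fuel) * 100
Efficiency = (39136 / 46003) * 100
Efficiency = 0.8507 * 100 = 85.07%


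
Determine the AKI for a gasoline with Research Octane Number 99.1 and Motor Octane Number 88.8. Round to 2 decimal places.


AKI = (RON + MON) / 2
AKI = (99.1 + 88.8) / 2
AKI = 187.9 / 2 = 93.95


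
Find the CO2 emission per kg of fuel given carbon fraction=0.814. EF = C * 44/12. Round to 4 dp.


EF = C_frac * (M_CO2 / M_C)
EF = 0.814 * (44/12)
EF = 0.814 * 3.666667 = 2.9847 kg_CO2/kg_fuel


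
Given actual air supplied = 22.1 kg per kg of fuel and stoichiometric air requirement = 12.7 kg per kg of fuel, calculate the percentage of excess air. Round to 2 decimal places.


Excess air = actual - stoichiometric = 22.1 - 12.7 = 9.40 kg/kg fuel
Excess air % = (excess / stoich) * 100 = (9.40 / 12.7) * 100 = 74.02%


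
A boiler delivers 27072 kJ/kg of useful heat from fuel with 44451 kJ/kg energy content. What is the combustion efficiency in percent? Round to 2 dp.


Efficiency = (Q_useful / Q_fuel) * 100
Efficiency = (27072 / 44451) * 100
Efficiency = 0.6090 * 100 = 60.90%


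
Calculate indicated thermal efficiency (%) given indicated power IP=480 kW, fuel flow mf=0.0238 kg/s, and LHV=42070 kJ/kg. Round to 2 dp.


eta_ith = (IP / (mf * LHV)) * 100
Denominator = 0.0238 * 42070 = 1001.2660 kW
eta_ith = (480 / 1001.2660) * 100 = 47.94%


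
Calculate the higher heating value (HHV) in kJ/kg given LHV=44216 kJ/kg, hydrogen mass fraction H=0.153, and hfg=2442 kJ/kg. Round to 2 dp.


HHV = LHV + hfg * 9 * H
Water addition = 2442 * 9 * 0.153 = 3362.634 kJ/kg
HHV = 44216 + 3362.634 = 47578.63 kJ/kg


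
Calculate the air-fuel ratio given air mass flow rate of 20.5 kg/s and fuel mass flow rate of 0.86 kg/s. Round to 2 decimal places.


AFR = m_air / m_fuel
AFR = 20.5 / 0.86 = 23.84


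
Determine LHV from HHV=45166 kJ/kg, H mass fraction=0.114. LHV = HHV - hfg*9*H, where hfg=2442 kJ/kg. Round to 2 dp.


LHV = HHV - hfg * 9 * H
Water correction = 2442 * 9 * 0.114 = 2505.492 kJ/kg
LHV = 45166 - 2505.492 = 42660.51 kJ/kg


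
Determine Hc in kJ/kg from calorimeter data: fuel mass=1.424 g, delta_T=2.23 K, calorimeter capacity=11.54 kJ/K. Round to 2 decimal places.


Hc = C_cal * delta_T / m_fuel
Q_released = 11.54 * 2.23 = 25.7342 kJ
m_fuel = 1.424 g = 1.424/1000 kg = 0.001424 kg
Hc = 25.7342 / 0.001424 = 18071.77 kJ/kg


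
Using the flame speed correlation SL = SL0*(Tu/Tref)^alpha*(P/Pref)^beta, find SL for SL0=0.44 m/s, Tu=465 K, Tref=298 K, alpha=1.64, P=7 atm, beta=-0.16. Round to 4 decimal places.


SL = SL0 * (Tu/Tref)^alpha * (P/Pref)^beta
T ratio = 465/298 = 1.56040268
(T ratio)^alpha = 1.56040268^1.64 = 2.074475
(P/Pref)^beta = 7^(-0.16) = 0.732461
SL = 0.44 * 2.074475 * 0.732461 = 0.6686 m/s


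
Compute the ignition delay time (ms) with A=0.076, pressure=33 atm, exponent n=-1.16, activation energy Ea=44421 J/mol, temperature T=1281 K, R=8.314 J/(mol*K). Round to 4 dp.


tau = A * P^n * exp(Ea/(R*T))
P^n = 33^(-1.16) = 0.01731904
Ea/(R*T) = 44421/(8.314*1281) = 4.170894
exp(Ea/(R*T)) = 64.773351
tau = 0.076 * 0.01731904 * 64.773351 = 0.0853 ms


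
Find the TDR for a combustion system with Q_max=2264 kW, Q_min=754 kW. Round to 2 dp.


TDR = Q_max / Q_min
TDR = 2264 / 754 = 3.00


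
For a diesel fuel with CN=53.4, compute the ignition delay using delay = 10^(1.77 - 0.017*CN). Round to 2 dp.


delay = 10^(1.77 - 0.017*CN)
Exponent = 1.77 - 0.017*53.4 = 0.8622
delay = 10^0.8622 = 7.28 ms


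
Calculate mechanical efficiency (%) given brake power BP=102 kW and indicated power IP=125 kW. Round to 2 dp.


eta_mech = (BP / IP) * 100
Ratio = 102 / 125 = 0.8160
eta_mech = 0.8160 * 100 = 81.60%


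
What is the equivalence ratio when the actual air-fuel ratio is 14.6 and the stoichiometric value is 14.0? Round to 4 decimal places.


phi = AFR_stoich / AFR_actual
phi = 14.0 / 14.6 = 0.9589


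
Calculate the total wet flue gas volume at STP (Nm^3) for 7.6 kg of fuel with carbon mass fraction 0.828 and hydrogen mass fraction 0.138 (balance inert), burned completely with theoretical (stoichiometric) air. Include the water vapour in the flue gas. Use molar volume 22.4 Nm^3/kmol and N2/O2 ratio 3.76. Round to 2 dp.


Per kg fuel: CO2 = (C/12 kmol)*22.4 = (0.828/12)*22.4 = 1.54560 Nm^3
Per kg fuel: H2O = (H/2 kmol)*22.4 = (0.138/2)*22.4 = 1.54560 Nm^3
O2 needed per kg fuel = C/12 + H/4 = 0.828/12 + 0.138/4 = 0.10350000 kmol
Per kg fuel: N2 = O2*3.76*22.4 = 0.10350000*3.76*22.4 = 8.71718 Nm^3
Total per kg = 1.54560 + 1.54560 + 8.71718 = 11.80838 Nm^3
Total = 11.80838 * 7.6 = 89.74 Nm^3


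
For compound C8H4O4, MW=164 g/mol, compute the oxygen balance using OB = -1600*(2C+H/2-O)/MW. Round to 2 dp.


OB = -1600 * (2C + H/2 - O) / MW
Inner = 2*8 + 4/2 - 4 = 14.00
OB = -1600 * 14.00 / 164 = -136.59%


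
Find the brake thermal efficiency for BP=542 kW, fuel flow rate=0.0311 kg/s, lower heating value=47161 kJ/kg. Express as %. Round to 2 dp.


eta_BTE = (BP / (mf * LHV)) * 100
Denominator = 0.0311 * 47161 = 1466.7071 kW
eta_BTE = (542 / 1466.7071) * 100 = 36.95%


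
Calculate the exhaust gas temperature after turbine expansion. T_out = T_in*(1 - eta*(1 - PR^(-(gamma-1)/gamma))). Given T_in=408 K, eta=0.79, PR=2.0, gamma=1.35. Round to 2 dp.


T_out = T_in * (1 - eta * (1 - PR^(-(gamma-1)/gamma)))
Exponent = -(1.35-1)/1.35 = -0.25925926
PR^exp = 2.0^(-0.25925926) = 0.83551680
Factor = 1 - 0.79*(1 - 0.83551680) = 0.87005827
T_out = 408 * 0.87005827 = 354.98 K


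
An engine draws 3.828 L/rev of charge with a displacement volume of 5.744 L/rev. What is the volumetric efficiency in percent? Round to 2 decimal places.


eta_v = (V_actual / V_disp) * 100
Ratio = 3.828 / 5.744 = 0.6664
eta_v = 0.6664 * 100 = 66.64%


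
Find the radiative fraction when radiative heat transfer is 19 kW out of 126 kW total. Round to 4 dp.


f_rad = Q_rad / Q_total
f_rad = 19 / 126 = 0.1508


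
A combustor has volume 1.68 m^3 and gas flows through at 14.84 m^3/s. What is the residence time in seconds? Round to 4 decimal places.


tau = V / Q_flow
tau = 1.68 / 14.84 = 0.1132 s


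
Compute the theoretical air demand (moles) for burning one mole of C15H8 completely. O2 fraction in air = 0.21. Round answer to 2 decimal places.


Balanced combustion: C15H8 + 17 O2 -> 15 CO2 + 4 H2O
O2 needed = C + H/4 = 15 + 8/4 = 17.00 moles
Air moles = O2 / 0.21 = 17.00 / 0.21 = 80.95 moles air


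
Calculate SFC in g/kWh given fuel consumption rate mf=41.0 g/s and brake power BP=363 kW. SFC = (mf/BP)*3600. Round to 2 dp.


SFC = (mf / BP) * 3600
Rate = 41.0 / 363 = 0.112948 g/(s*kW)
SFC = 0.112948 * 3600 = 406.61 g/kWh


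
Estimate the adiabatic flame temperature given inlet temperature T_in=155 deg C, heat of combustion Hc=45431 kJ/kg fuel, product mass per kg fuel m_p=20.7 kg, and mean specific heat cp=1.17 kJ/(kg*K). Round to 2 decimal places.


T_ad = T_in + Hc / (m_p * cp)
Denominator = 20.7 * 1.17 = 24.2190
Temperature rise = 45431 / 24.2190 = 1875.84 K
T_ad = 155 + 1875.84 = 2030.84 deg C


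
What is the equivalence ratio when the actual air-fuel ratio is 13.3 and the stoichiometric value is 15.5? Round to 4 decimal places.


phi = AFR_stoich / AFR_actual
phi = 15.5 / 13.3 = 1.1654


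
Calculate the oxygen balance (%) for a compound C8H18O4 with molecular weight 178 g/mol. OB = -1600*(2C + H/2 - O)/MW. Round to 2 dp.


OB = -1600 * (2C + H/2 - O) / MW
Inner = 2*8 + 18/2 - 4 = 21.00
OB = -1600 * 21.00 / 178 = -188.76%


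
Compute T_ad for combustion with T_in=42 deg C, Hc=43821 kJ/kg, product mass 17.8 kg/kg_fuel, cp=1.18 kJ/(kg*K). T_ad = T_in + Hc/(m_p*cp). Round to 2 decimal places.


T_ad = T_in + Hc / (m_p * cp)
Denominator = 17.8 * 1.18 = 21.0040
Temperature rise = 43821 / 21.0040 = 2086.32 K
T_ad = 42 + 2086.32 = 2128.32 deg C


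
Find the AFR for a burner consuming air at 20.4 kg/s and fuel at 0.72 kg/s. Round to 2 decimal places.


AFR = m_air / m_fuel
AFR = 20.4 / 0.72 = 28.33


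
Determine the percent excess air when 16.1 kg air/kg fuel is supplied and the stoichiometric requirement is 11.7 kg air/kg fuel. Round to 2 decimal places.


Excess air = actual - stoichiometric = 16.1 - 11.7 = 4.40 kg/kg fuel
Excess air % = (excess / stoich) * 100 = (4.40 / 11.7) * 100 = 37.61%


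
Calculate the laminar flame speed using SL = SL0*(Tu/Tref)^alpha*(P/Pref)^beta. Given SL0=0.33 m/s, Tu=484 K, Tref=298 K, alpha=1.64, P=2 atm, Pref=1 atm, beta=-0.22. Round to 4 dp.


SL = SL0 * (Tu/Tref)^alpha * (P/Pref)^beta
T ratio = 484/298 = 1.62416107
(T ratio)^alpha = 1.62416107^1.64 = 2.215296
(P/Pref)^beta = 2^(-0.22) = 0.858565
SL = 0.33 * 2.215296 * 0.858565 = 0.6277 m/s


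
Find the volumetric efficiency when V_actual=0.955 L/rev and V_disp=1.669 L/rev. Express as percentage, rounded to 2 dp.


eta_v = (V_actual / V_disp) * 100
Ratio = 0.955 / 1.669 = 0.5722
eta_v = 0.5722 * 100 = 57.22%


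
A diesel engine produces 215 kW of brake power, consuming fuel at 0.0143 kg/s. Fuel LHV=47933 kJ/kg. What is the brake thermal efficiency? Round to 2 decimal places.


eta_BTE = (BP / (mf * LHV)) * 100
Denominator = 0.0143 * 47933 = 685.4419 kW
eta_BTE = (215 / 685.4419) * 100 = 31.37%


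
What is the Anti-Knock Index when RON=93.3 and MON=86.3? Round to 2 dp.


AKI = (RON + MON) / 2
AKI = (93.3 + 86.3) / 2
AKI = 179.6 / 2 = 89.80


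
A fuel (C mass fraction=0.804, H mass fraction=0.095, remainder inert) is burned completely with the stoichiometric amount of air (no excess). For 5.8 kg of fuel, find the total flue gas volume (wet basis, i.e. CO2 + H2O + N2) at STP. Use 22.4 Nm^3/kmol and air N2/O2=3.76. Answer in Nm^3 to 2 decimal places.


Per kg fuel: CO2 = (C/12 kmol)*22.4 = (0.804/12)*22.4 = 1.50080 Nm^3
Per kg fuel: H2O = (H/2 kmol)*22.4 = (0.095/2)*22.4 = 1.06400 Nm^3
O2 needed per kg fuel = C/12 + H/4 = 0.804/12 + 0.095/4 = 0.09075000 kmol
Per kg fuel: N2 = O2*3.76*22.4 = 0.09075000*3.76*22.4 = 7.64333 Nm^3
Total per kg = 1.50080 + 1.06400 + 7.64333 = 10.20813 Nm^3
Total = 10.20813 * 5.8 = 59.21 Nm^3


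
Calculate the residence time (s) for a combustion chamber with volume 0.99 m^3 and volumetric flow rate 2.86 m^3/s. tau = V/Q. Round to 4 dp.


tau = V / Q_flow
tau = 0.99 / 2.86 = 0.3462 s


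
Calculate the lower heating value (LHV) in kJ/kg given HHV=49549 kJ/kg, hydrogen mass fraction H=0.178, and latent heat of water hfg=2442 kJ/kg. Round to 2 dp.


LHV = HHV - hfg * 9 * H
Water correction = 2442 * 9 * 0.178 = 3912.084 kJ/kg
LHV = 49549 - 3912.084 = 45636.92 kJ/kg


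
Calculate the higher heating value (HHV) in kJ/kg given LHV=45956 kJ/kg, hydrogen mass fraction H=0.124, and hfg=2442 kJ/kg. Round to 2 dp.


HHV = LHV + hfg * 9 * H
Water addition = 2442 * 9 * 0.124 = 2725.272 kJ/kg
HHV = 45956 + 2725.272 = 48681.27 kJ/kg


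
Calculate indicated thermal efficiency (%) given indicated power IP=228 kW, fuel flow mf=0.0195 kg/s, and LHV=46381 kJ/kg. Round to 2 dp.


eta_ith = (IP / (mf * LHV)) * 100
Denominator = 0.0195 * 46381 = 904.4295 kW
eta_ith = (228 / 904.4295) * 100 = 25.21%


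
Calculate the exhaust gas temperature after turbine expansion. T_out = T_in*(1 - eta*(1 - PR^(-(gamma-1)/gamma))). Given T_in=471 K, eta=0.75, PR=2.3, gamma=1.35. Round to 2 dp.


T_out = T_in * (1 - eta * (1 - PR^(-(gamma-1)/gamma)))
Exponent = -(1.35-1)/1.35 = -0.25925926
PR^exp = 2.3^(-0.25925926) = 0.80578413
Factor = 1 - 0.75*(1 - 0.80578413) = 0.85433810
T_out = 471 * 0.85433810 = 402.39 K


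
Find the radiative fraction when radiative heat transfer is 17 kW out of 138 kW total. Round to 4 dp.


f_rad = Q_rad / Q_total
f_rad = 17 / 138 = 0.1232


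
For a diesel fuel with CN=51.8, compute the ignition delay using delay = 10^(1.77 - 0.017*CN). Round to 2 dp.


delay = 10^(1.77 - 0.017*CN)
Exponent = 1.77 - 0.017*51.8 = 0.8894
delay = 10^0.8894 = 7.75 ms


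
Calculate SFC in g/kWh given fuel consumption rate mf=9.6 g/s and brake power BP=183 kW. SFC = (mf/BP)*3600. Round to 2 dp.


SFC = (mf / BP) * 3600
Rate = 9.6 / 183 = 0.052459 g/(s*kW)
SFC = 0.052459 * 3600 = 188.85 g/kWh


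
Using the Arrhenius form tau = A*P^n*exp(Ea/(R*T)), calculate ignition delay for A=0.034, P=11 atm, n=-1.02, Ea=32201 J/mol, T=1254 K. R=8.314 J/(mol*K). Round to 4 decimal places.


tau = A * P^n * exp(Ea/(R*T))
P^n = 11^(-1.02) = 0.08665217
Ea/(R*T) = 32201/(8.314*1254) = 3.088601
exp(Ea/(R*T)) = 21.946353
tau = 0.034 * 0.08665217 * 21.946353 = 0.0647 ms


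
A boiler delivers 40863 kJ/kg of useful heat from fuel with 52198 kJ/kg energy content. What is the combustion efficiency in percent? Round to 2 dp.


Efficiency = (Q_useful / Q_fuel) * 100
Efficiency = (40863 / 52198) * 100
Efficiency = 0.7828 * 100 = 78.28%


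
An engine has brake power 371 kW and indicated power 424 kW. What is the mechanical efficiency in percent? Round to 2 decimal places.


eta_mech = (BP / IP) * 100
Ratio = 371 / 424 = 0.8750
eta_mech = 0.8750 * 100 = 87.50%


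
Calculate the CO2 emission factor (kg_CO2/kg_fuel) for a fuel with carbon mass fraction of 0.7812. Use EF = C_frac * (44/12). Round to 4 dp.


EF = C_frac * (M_CO2 / M_C)
EF = 0.7812 * (44/12)
EF = 0.7812 * 3.666667 = 2.8644 kg_CO2/kg_fuel


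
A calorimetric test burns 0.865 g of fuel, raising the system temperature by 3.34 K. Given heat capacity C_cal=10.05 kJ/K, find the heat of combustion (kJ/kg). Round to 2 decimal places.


Hc = C_cal * delta_T / m_fuel
Q_released = 10.05 * 3.34 = 33.5670 kJ
m_fuel = 0.865 g = 0.865/1000 kg = 0.000865 kg
Hc = 33.5670 / 0.000865 = 38805.78 kJ/kg


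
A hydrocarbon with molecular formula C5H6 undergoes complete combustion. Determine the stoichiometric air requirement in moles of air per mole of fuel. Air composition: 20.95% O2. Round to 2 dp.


Balanced combustion: C5H6 + 6.5 O2 -> 5 CO2 + 3 H2O
O2 needed = C + H/4 = 5 + 6/4 = 6.50 moles
Air moles = O2 / 0.2095 = 6.50 / 0.2095 = 31.03 moles air


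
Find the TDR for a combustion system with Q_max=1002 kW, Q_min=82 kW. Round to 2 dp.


TDR = Q_max / Q_min
TDR = 1002 / 82 = 12.22


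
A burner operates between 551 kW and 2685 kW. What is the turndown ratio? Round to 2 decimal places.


TDR = Q_max / Q_min
TDR = 2685 / 551 = 4.87


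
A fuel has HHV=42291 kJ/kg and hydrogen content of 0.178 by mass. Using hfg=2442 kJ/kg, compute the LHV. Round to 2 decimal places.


LHV = HHV - hfg * 9 * H
Water correction = 2442 * 9 * 0.178 = 3912.084 kJ/kg
LHV = 42291 - 3912.084 = 38378.92 kJ/kg


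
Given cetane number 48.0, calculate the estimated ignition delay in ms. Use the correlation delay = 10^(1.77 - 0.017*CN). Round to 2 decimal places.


delay = 10^(1.77 - 0.017*CN)
Exponent = 1.77 - 0.017*48.0 = 0.9540
delay = 10^0.9540 = 8.99 ms


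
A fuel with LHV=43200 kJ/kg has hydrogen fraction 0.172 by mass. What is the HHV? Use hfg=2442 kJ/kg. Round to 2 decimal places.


HHV = LHV + hfg * 9 * H
Water addition = 2442 * 9 * 0.172 = 3780.216 kJ/kg
HHV = 43200 + 3780.216 = 46980.22 kJ/kg


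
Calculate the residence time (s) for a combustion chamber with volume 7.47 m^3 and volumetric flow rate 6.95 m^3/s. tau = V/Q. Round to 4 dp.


tau = V / Q_flow
tau = 7.47 / 6.95 = 1.0748 s


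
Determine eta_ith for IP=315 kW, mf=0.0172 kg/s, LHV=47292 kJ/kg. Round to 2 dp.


eta_ith = (IP / (mf * LHV)) * 100
Denominator = 0.0172 * 47292 = 813.4224 kW
eta_ith = (315 / 813.4224) * 100 = 38.73%


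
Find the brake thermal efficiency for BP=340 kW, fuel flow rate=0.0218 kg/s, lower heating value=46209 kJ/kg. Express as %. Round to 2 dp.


eta_BTE = (BP / (mf * LHV)) * 100
Denominator = 0.0218 * 46209 = 1007.3562 kW
eta_BTE = (340 / 1007.3562) * 100 = 33.75%


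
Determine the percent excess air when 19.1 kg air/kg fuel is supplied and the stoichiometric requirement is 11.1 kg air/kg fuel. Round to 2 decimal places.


Excess air = actual - stoichiometric = 19.1 - 11.1 = 8.00 kg/kg fuel
Excess air % = (excess / stoich) * 100 = (8.00 / 11.1) * 100 = 72.07%


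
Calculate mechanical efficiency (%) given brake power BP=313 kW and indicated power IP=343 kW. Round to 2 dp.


eta_mech = (BP / IP) * 100
Ratio = 313 / 343 = 0.9125
eta_mech = 0.9125 * 100 = 91.25%


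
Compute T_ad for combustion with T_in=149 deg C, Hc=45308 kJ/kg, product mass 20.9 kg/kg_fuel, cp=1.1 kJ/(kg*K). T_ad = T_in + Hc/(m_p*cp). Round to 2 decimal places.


T_ad = T_in + Hc / (m_p * cp)
Denominator = 20.9 * 1.1 = 22.9900
Temperature rise = 45308 / 22.9900 = 1970.77 K
T_ad = 149 + 1970.77 = 2119.77 deg C


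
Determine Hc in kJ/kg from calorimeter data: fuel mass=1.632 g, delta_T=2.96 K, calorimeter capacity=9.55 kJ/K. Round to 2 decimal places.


Hc = C_cal * delta_T / m_fuel
Q_released = 9.55 * 2.96 = 28.2680 kJ
m_fuel = 1.632 g = 1.632/1000 kg = 0.001632 kg
Hc = 28.2680 / 0.001632 = 17321.08 kJ/kg


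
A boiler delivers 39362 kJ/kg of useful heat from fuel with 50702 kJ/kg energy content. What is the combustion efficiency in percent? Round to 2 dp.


Efficiency = (Q_useful / Q_fuel) * 100
Efficiency = (39362 / 50702) * 100
Efficiency = 0.7763 * 100 = 77.63%


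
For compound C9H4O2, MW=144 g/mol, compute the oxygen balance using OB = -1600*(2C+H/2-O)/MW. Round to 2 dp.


OB = -1600 * (2C + H/2 - O) / MW
Inner = 2*9 + 4/2 - 2 = 18.00
OB = -1600 * 18.00 / 144 = -200.00%


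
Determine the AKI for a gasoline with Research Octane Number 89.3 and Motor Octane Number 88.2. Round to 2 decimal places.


AKI = (RON + MON) / 2
AKI = (89.3 + 88.2) / 2
AKI = 177.5 / 2 = 88.75


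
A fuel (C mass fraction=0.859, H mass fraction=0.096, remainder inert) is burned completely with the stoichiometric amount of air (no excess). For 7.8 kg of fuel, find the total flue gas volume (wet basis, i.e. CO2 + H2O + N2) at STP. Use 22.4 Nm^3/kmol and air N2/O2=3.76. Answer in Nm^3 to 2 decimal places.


Per kg fuel: CO2 = (C/12 kmol)*22.4 = (0.859/12)*22.4 = 1.60347 Nm^3
Per kg fuel: H2O = (H/2 kmol)*22.4 = (0.096/2)*22.4 = 1.07520 Nm^3
O2 needed per kg fuel = C/12 + H/4 = 0.859/12 + 0.096/4 = 0.09558333 kmol
Per kg fuel: N2 = O2*3.76*22.4 = 0.09558333*3.76*22.4 = 8.05041 Nm^3
Total per kg = 1.60347 + 1.07520 + 8.05041 = 10.72908 Nm^3
Total = 10.72908 * 7.8 = 83.69 Nm^3


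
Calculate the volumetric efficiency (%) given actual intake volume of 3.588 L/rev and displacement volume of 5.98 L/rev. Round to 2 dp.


eta_v = (V_actual / V_disp) * 100
Ratio = 3.588 / 5.98 = 0.6000
eta_v = 0.6000 * 100 = 60.00%


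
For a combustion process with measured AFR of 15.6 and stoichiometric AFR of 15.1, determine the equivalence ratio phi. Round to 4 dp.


phi = AFR_stoich / AFR_actual
phi = 15.1 / 15.6 = 0.9679


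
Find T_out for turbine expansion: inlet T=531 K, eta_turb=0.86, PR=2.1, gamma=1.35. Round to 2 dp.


T_out = T_in * (1 - eta * (1 - PR^(-(gamma-1)/gamma)))
Exponent = -(1.35-1)/1.35 = -0.25925926
PR^exp = 2.1^(-0.25925926) = 0.82501466
Factor = 1 - 0.86*(1 - 0.82501466) = 0.84951261
T_out = 531 * 0.84951261 = 451.09 K


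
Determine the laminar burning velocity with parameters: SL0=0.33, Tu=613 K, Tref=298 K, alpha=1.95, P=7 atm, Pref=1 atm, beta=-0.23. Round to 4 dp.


SL = SL0 * (Tu/Tref)^alpha * (P/Pref)^beta
T ratio = 613/298 = 2.05704698
(T ratio)^alpha = 2.05704698^1.95 = 4.081560
(P/Pref)^beta = 7^(-0.23) = 0.639186
SL = 0.33 * 4.081560 * 0.639186 = 0.8609 m/s


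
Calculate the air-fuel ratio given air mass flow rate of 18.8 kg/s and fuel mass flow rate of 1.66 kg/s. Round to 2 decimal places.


AFR = m_air / m_fuel
AFR = 18.8 / 1.66 = 11.33


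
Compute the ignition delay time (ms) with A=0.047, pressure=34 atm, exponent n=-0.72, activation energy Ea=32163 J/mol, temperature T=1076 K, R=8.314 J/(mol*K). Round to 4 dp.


tau = A * P^n * exp(Ea/(R*T))
P^n = 34^(-0.72) = 0.07894692
Ea/(R*T) = 32163/(8.314*1076) = 3.595293
exp(Ea/(R*T)) = 36.426362
tau = 0.047 * 0.07894692 * 36.426362 = 0.1352 ms


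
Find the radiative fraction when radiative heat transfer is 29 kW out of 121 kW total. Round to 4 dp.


f_rad = Q_rad / Q_total
f_rad = 29 / 121 = 0.2397


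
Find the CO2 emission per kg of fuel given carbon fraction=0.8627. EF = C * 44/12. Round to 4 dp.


EF = C_frac * (M_CO2 / M_C)
EF = 0.8627 * (44/12)
EF = 0.8627 * 3.666667 = 3.1632 kg_CO2/kg_fuel


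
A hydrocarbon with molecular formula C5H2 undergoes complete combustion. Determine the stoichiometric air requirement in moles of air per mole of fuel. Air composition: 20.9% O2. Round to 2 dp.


Balanced combustion: C5H2 + 5.5 O2 -> 5 CO2 + 1 H2O
O2 needed = C + H/4 = 5 + 2/4 = 5.50 moles
Air moles = O2 / 0.209 = 5.50 / 0.209 = 26.32 moles air


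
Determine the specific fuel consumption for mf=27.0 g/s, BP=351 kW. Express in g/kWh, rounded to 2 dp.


SFC = (mf / BP) * 3600
Rate = 27.0 / 351 = 0.076923 g/(s*kW)
SFC = 0.076923 * 3600 = 276.92 g/kWh


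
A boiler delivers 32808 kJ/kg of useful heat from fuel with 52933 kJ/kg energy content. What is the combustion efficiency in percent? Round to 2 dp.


Efficiency = (Q_useful / Q_fuel) * 100
Efficiency = (32808 / 52933) * 100
Efficiency = 0.6198 * 100 = 61.98%


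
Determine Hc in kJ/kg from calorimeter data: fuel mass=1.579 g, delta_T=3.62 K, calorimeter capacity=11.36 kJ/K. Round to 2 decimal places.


Hc = C_cal * delta_T / m_fuel
Q_released = 11.36 * 3.62 = 41.1232 kJ
m_fuel = 1.579 g = 1.579/1000 kg = 0.001579 kg
Hc = 41.1232 / 0.001579 = 26043.83 kJ/kg


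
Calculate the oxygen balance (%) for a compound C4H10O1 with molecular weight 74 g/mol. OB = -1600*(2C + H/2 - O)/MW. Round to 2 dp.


OB = -1600 * (2C + H/2 - O) / MW
Inner = 2*4 + 10/2 - 1 = 12.00
OB = -1600 * 12.00 / 74 = -259.46%


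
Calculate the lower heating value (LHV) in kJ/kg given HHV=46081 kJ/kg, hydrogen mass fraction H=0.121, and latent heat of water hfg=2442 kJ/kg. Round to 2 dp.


LHV = HHV - hfg * 9 * H
Water correction = 2442 * 9 * 0.121 = 2659.338 kJ/kg
LHV = 46081 - 2659.338 = 43421.66 kJ/kg


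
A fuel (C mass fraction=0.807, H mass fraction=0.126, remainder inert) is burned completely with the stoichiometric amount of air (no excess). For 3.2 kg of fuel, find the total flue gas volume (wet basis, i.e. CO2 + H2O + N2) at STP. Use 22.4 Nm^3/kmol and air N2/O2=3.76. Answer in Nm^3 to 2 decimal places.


Per kg fuel: CO2 = (C/12 kmol)*22.4 = (0.807/12)*22.4 = 1.50640 Nm^3
Per kg fuel: H2O = (H/2 kmol)*22.4 = (0.126/2)*22.4 = 1.41120 Nm^3
O2 needed per kg fuel = C/12 + H/4 = 0.807/12 + 0.126/4 = 0.09875000 kmol
Per kg fuel: N2 = O2*3.76*22.4 = 0.09875000*3.76*22.4 = 8.31712 Nm^3
Total per kg = 1.50640 + 1.41120 + 8.31712 = 11.23472 Nm^3
Total = 11.23472 * 3.2 = 35.95 Nm^3


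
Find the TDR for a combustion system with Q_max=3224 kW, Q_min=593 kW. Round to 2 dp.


TDR = Q_max / Q_min
TDR = 3224 / 593 = 5.44


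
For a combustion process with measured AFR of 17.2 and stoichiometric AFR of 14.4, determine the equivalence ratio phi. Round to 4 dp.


phi = AFR_stoich / AFR_actual
phi = 14.4 / 17.2 = 0.8372


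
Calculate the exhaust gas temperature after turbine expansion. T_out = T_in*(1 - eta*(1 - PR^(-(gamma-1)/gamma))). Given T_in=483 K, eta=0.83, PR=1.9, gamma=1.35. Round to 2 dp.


T_out = T_in * (1 - eta * (1 - PR^(-(gamma-1)/gamma)))
Exponent = -(1.35-1)/1.35 = -0.25925926
PR^exp = 1.9^(-0.25925926) = 0.84670193
Factor = 1 - 0.83*(1 - 0.84670193) = 0.87276260
T_out = 483 * 0.87276260 = 421.54 K


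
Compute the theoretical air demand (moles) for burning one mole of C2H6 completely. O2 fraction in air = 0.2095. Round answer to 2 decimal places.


Balanced combustion: C2H6 + 3.5 O2 -> 2 CO2 + 3 H2O
O2 needed = C + H/4 = 2 + 6/4 = 3.50 moles
Air moles = O2 / 0.2095 = 3.50 / 0.2095 = 16.71 moles air


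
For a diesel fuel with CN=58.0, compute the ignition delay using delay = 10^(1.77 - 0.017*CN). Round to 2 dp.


delay = 10^(1.77 - 0.017*CN)
Exponent = 1.77 - 0.017*58.0 = 0.7840
delay = 10^0.7840 = 6.08 ms


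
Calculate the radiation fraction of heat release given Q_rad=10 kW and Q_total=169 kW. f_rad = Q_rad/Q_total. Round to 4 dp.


f_rad = Q_rad / Q_total
f_rad = 10 / 169 = 0.0592


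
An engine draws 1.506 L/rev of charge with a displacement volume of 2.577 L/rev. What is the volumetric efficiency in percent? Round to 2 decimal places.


eta_v = (V_actual / V_disp) * 100
Ratio = 1.506 / 2.577 = 0.5844
eta_v = 0.5844 * 100 = 58.44%


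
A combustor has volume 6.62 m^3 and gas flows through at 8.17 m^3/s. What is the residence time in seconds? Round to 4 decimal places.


tau = V / Q_flow
tau = 6.62 / 8.17 = 0.8103 s


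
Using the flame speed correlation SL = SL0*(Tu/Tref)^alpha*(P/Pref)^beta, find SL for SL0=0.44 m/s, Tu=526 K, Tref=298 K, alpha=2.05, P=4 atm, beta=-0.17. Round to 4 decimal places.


SL = SL0 * (Tu/Tref)^alpha * (P/Pref)^beta
T ratio = 526/298 = 1.76510067
(T ratio)^alpha = 1.76510067^2.05 = 3.205365
(P/Pref)^beta = 4^(-0.17) = 0.790041
SL = 0.44 * 3.205365 * 0.790041 = 1.1142 m/s


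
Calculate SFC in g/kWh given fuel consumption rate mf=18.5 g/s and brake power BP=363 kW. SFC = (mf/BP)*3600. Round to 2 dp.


SFC = (mf / BP) * 3600
Rate = 18.5 / 363 = 0.050964 g/(s*kW)
SFC = 0.050964 * 3600 = 183.47 g/kWh


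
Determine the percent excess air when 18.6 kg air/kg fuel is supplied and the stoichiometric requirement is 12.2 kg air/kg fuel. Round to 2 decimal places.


Excess air = actual - stoichiometric = 18.6 - 12.2 = 6.40 kg/kg fuel
Excess air % = (excess / stoich) * 100 = (6.40 / 12.2) * 100 = 52.46%


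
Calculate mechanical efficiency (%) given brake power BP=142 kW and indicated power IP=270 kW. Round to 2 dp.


eta_mech = (BP / IP) * 100
Ratio = 142 / 270 = 0.5259
eta_mech = 0.5259 * 100 = 52.59%


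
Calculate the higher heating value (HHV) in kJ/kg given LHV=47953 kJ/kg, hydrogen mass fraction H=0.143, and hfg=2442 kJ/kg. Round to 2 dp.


HHV = LHV + hfg * 9 * H
Water addition = 2442 * 9 * 0.143 = 3142.854 kJ/kg
HHV = 47953 + 3142.854 = 51095.85 kJ/kg


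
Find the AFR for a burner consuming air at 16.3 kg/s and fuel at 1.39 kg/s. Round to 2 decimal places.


AFR = m_air / m_fuel
AFR = 16.3 / 1.39 = 11.73


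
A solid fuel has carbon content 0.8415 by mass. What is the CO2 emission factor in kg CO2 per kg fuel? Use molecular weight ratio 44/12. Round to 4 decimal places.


EF = C_frac * (M_CO2 / M_C)
EF = 0.8415 * (44/12)
EF = 0.8415 * 3.666667 = 3.0855 kg_CO2/kg_fuel


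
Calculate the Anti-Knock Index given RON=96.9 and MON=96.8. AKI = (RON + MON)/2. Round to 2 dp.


AKI = (RON + MON) / 2
AKI = (96.9 + 96.8) / 2
AKI = 193.7 / 2 = 96.85


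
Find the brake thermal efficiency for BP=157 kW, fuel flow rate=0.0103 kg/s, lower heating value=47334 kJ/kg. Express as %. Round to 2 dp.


eta_BTE = (BP / (mf * LHV)) * 100
Denominator = 0.0103 * 47334 = 487.5402 kW
eta_BTE = (157 / 487.5402) * 100 = 32.20%


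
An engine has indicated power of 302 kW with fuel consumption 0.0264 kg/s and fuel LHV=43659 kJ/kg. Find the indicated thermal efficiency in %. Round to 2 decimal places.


eta_ith = (IP / (mf * LHV)) * 100
Denominator = 0.0264 * 43659 = 1152.5976 kW
eta_ith = (302 / 1152.5976) * 100 = 26.20%


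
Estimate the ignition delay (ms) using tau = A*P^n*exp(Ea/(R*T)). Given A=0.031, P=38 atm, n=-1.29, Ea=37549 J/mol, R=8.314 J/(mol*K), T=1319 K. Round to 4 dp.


tau = A * P^n * exp(Ea/(R*T))
P^n = 38^(-1.29) = 0.00916388
Ea/(R*T) = 37549/(8.314*1319) = 3.424077
exp(Ea/(R*T)) = 30.694310
tau = 0.031 * 0.00916388 * 30.694310 = 0.0087 ms


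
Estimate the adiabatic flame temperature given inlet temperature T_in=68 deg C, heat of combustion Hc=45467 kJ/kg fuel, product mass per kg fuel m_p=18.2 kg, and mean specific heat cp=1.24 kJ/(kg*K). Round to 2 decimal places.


T_ad = T_in + Hc / (m_p * cp)
Denominator = 18.2 * 1.24 = 22.5680
Temperature rise = 45467 / 22.5680 = 2014.67 K
T_ad = 68 + 2014.67 = 2082.67 deg C


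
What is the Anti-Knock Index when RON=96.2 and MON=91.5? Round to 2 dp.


AKI = (RON + MON) / 2
AKI = (96.2 + 91.5) / 2
AKI = 187.7 / 2 = 93.85


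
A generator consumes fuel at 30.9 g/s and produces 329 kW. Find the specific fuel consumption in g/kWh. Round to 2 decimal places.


SFC = (mf / BP) * 3600
Rate = 30.9 / 329 = 0.093921 g/(s*kW)
SFC = 0.093921 * 3600 = 338.12 g/kWh


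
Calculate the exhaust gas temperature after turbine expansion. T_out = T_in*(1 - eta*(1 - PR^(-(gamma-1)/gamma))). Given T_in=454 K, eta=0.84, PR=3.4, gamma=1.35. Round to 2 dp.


T_out = T_in * (1 - eta * (1 - PR^(-(gamma-1)/gamma)))
Exponent = -(1.35-1)/1.35 = -0.25925926
PR^exp = 3.4^(-0.25925926) = 0.72813041
Factor = 1 - 0.84*(1 - 0.72813041) = 0.77162954
T_out = 454 * 0.77162954 = 350.32 K


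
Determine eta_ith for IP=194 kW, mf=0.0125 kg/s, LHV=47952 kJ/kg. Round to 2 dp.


eta_ith = (IP / (mf * LHV)) * 100
Denominator = 0.0125 * 47952 = 599.4000 kW
eta_ith = (194 / 599.4000) * 100 = 32.37%


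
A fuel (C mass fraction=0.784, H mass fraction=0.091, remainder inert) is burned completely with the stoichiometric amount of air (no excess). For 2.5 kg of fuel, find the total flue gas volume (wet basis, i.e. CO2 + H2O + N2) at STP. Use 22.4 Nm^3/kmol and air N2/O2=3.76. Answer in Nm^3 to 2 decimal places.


Per kg fuel: CO2 = (C/12 kmol)*22.4 = (0.784/12)*22.4 = 1.46347 Nm^3
Per kg fuel: H2O = (H/2 kmol)*22.4 = (0.091/2)*22.4 = 1.01920 Nm^3
O2 needed per kg fuel = C/12 + H/4 = 0.784/12 + 0.091/4 = 0.08808333 kmol
Per kg fuel: N2 = O2*3.76*22.4 = 0.08808333*3.76*22.4 = 7.41873 Nm^3
Total per kg = 1.46347 + 1.01920 + 7.41873 = 9.90140 Nm^3
Total = 9.90140 * 2.5 = 24.75 Nm^3


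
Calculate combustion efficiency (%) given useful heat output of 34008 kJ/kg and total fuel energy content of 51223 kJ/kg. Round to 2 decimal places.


Efficiency = (Q_useful / Q_fuel) * 100
Efficiency = (34008 / 51223) * 100
Efficiency = 0.6639 * 100 = 66.39%


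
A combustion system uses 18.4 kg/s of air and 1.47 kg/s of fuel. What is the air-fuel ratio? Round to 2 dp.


AFR = m_air / m_fuel
AFR = 18.4 / 1.47 = 12.52


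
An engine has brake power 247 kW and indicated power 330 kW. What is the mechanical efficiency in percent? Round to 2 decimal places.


eta_mech = (BP / IP) * 100
Ratio = 247 / 330 = 0.7485
eta_mech = 0.7485 * 100 = 74.85%


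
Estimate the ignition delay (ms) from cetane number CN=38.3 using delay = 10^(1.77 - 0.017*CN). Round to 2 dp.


delay = 10^(1.77 - 0.017*CN)
Exponent = 1.77 - 0.017*38.3 = 1.1189
delay = 10^1.1189 = 13.15 ms


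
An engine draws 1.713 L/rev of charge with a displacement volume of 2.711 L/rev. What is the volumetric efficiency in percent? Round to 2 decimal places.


eta_v = (V_actual / V_disp) * 100
Ratio = 1.713 / 2.711 = 0.6319
eta_v = 0.6319 * 100 = 63.19%


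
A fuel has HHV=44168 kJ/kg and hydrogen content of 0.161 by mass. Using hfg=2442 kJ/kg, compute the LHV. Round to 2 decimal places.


LHV = HHV - hfg * 9 * H
Water correction = 2442 * 9 * 0.161 = 3538.458 kJ/kg
LHV = 44168 - 3538.458 = 40629.54 kJ/kg


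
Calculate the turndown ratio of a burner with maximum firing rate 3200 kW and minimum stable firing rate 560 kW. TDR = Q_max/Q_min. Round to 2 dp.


TDR = Q_max / Q_min
TDR = 3200 / 560 = 5.71


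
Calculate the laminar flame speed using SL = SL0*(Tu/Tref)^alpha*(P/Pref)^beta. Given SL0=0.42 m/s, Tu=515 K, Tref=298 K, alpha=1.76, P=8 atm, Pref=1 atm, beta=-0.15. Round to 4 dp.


SL = SL0 * (Tu/Tref)^alpha * (P/Pref)^beta
T ratio = 515/298 = 1.72818792
(T ratio)^alpha = 1.72818792^1.76 = 2.619148
(P/Pref)^beta = 8^(-0.15) = 0.732043
SL = 0.42 * 2.619148 * 0.732043 = 0.8053 m/s


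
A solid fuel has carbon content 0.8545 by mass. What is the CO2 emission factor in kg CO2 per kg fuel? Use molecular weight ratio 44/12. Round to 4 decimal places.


EF = C_frac * (M_CO2 / M_C)
EF = 0.8545 * (44/12)
EF = 0.8545 * 3.666667 = 3.1332 kg_CO2/kg_fuel


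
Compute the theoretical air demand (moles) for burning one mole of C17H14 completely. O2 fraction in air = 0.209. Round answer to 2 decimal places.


Balanced combustion: C17H14 + 20.5 O2 -> 17 CO2 + 7 H2O
O2 needed = C + H/4 = 17 + 14/4 = 20.50 moles
Air moles = O2 / 0.209 = 20.50 / 0.209 = 98.09 moles air


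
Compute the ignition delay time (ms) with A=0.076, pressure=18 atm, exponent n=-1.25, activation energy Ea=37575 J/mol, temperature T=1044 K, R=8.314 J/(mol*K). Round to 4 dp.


tau = A * P^n * exp(Ea/(R*T))
P^n = 18^(-1.25) = 0.02697177
Ea/(R*T) = 37575/(8.314*1044) = 4.329009
exp(Ea/(R*T)) = 75.869049
tau = 0.076 * 0.02697177 * 75.869049 = 0.1555 ms


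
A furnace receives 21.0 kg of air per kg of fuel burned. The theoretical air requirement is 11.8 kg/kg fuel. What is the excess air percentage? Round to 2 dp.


Excess air = actual - stoichiometric = 21.0 - 11.8 = 9.20 kg/kg fuel
Excess air % = (excess / stoich) * 100 = (9.20 / 11.8) * 100 = 77.97%


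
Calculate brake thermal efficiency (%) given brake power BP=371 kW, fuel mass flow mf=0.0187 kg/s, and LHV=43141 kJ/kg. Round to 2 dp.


eta_BTE = (BP / (mf * LHV)) * 100
Denominator = 0.0187 * 43141 = 806.7367 kW
eta_BTE = (371 / 806.7367) * 100 = 45.99%


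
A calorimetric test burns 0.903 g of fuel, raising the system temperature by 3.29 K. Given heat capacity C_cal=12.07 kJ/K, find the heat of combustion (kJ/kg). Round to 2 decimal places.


Hc = C_cal * delta_T / m_fuel
Q_released = 12.07 * 3.29 = 39.7103 kJ
m_fuel = 0.903 g = 0.903/1000 kg = 0.000903 kg
Hc = 39.7103 / 0.000903 = 43975.97 kJ/kg


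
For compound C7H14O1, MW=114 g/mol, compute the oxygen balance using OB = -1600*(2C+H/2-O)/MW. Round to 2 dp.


OB = -1600 * (2C + H/2 - O) / MW
Inner = 2*7 + 14/2 - 1 = 20.00
OB = -1600 * 20.00 / 114 = -280.70%


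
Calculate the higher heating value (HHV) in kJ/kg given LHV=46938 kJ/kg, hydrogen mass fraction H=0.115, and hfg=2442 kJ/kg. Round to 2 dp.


HHV = LHV + hfg * 9 * H
Water addition = 2442 * 9 * 0.115 = 2527.470 kJ/kg
HHV = 46938 + 2527.470 = 49465.47 kJ/kg


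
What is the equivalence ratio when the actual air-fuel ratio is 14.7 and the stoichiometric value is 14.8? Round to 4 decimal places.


phi = AFR_stoich / AFR_actual
phi = 14.8 / 14.7 = 1.0068


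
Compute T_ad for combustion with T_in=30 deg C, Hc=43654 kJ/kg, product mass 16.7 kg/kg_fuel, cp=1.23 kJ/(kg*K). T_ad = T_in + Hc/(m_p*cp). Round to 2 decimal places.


T_ad = T_in + Hc / (m_p * cp)
Denominator = 16.7 * 1.23 = 20.5410
Temperature rise = 43654 / 20.5410 = 2125.21 K
T_ad = 30 + 2125.21 = 2155.21 deg C


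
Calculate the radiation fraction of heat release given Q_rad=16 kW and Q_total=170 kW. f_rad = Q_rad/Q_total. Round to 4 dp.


f_rad = Q_rad / Q_total
f_rad = 16 / 170 = 0.0941


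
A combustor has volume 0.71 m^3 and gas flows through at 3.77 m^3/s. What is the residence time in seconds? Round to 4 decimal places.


tau = V / Q_flow
tau = 0.71 / 3.77 = 0.1883 s


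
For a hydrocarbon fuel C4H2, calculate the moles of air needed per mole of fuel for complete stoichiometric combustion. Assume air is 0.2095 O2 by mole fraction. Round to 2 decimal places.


Balanced combustion: C4H2 + 4.5 O2 -> 4 CO2 + 1 H2O
O2 needed = C + H/4 = 4 + 2/4 = 4.50 moles
Air moles = O2 / 0.2095 = 4.50 / 0.2095 = 21.48 moles air


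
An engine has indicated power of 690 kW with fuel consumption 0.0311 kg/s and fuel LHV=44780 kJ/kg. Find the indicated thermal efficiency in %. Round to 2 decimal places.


eta_ith = (IP / (mf * LHV)) * 100
Denominator = 0.0311 * 44780 = 1392.6580 kW
eta_ith = (690 / 1392.6580) * 100 = 49.55%


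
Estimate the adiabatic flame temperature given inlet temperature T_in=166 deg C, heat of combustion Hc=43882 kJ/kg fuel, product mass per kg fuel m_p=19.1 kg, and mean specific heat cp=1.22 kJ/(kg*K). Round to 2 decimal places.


T_ad = T_in + Hc / (m_p * cp)
Denominator = 19.1 * 1.22 = 23.3020
Temperature rise = 43882 / 23.3020 = 1883.19 K
T_ad = 166 + 1883.19 = 2049.19 deg C


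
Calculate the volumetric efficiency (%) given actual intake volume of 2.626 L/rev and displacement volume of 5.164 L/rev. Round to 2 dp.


eta_v = (V_actual / V_disp) * 100
Ratio = 2.626 / 5.164 = 0.5085
eta_v = 0.5085 * 100 = 50.85%


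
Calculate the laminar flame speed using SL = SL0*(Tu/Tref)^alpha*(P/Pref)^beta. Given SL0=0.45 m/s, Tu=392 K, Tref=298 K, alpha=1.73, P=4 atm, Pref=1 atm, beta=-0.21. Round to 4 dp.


SL = SL0 * (Tu/Tref)^alpha * (P/Pref)^beta
T ratio = 392/298 = 1.31543624
(T ratio)^alpha = 1.31543624^1.73 = 1.606907
(P/Pref)^beta = 4^(-0.21) = 0.747425
SL = 0.45 * 1.606907 * 0.747425 = 0.5405 m/s


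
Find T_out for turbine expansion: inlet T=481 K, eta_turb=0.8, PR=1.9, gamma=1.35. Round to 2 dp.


T_out = T_in * (1 - eta * (1 - PR^(-(gamma-1)/gamma)))
Exponent = -(1.35-1)/1.35 = -0.25925926
PR^exp = 1.9^(-0.25925926) = 0.84670193
Factor = 1 - 0.8*(1 - 0.84670193) = 0.87736154
T_out = 481 * 0.87736154 = 422.01 K


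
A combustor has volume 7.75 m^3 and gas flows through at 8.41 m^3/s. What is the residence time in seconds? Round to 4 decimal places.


tau = V / Q_flow
tau = 7.75 / 8.41 = 0.9215 s


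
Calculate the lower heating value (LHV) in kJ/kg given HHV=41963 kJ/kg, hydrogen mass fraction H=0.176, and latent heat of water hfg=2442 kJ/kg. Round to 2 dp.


LHV = HHV - hfg * 9 * H
Water correction = 2442 * 9 * 0.176 = 3868.128 kJ/kg
LHV = 41963 - 3868.128 = 38094.87 kJ/kg


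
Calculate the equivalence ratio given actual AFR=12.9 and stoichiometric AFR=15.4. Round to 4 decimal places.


phi = AFR_stoich / AFR_actual
phi = 15.4 / 12.9 = 1.1938
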